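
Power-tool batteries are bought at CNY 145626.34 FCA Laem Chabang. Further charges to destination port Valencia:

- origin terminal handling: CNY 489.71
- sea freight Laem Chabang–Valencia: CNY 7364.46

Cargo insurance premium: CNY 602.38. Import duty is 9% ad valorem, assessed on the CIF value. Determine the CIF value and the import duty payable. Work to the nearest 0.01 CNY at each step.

CIF value: CNY 154082.89; import duty: CNY 13867.46

CIF = FCA price + pre-shipment costs + freight + insurance
CIF = 145626.34 + 489.71 + 7364.46 + 602.38 = 154082.89
Import duty = 154082.89 × 9% = 13867.46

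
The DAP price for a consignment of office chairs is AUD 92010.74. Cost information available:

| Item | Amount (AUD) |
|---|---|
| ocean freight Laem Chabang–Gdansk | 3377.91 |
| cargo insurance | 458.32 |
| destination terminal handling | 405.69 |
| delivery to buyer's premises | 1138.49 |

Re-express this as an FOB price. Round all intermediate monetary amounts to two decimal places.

FOB price: AUD 86630.33

From DAP to FOB, the seller no longer bears: freight, insurance, destination terminal, delivery.
FOB price = 92010.74 − 3377.91 − 458.32 − 405.69 − 1138.49 = 86630.33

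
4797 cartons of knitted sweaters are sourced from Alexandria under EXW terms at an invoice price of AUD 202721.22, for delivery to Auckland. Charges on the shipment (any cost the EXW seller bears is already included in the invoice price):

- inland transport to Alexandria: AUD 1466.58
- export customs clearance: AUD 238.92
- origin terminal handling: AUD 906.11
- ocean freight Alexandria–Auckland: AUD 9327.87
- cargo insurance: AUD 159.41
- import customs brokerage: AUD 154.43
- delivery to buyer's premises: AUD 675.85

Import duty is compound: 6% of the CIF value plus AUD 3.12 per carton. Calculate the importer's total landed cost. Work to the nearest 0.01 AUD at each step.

Total landed cost: AUD 243506.24

EXW: the seller makes goods available at their premises; the buyer bears all onward costs.
CIF value = EXW price + inland to port + export clearance + origin terminal + freight + insurance = 202721.22 + 1466.58 + 238.92 + 906.11 + 9327.87 + 159.41 = 214820.11
Ad valorem component: 214820.11 × 6% = 12889.21
Specific component: 4797 × 3.12 = 14966.64
Import duty = 12889.21 + 14966.64 = 27855.85
Buyer bears: inland to port 1466.58 + export clearance 238.92 + origin terminal 906.11 + freight 9327.87 + insurance 159.41 + brokerage 154.43 + delivery 675.85 + duty 27855.85 = 40785.02
Landed cost = invoice 202721.22 + 40785.02 = 243506.24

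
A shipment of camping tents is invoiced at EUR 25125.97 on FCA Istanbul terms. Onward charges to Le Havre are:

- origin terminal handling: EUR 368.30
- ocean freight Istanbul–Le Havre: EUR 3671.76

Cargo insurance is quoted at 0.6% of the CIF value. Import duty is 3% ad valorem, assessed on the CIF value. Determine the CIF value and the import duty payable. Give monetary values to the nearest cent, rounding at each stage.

Let C be the CIF value. C = FCA price + pre-shipment costs + freight + 0.6% × C
C − 0.6% × C = 25125.97 + 368.30 + 3671.76
0.994 × C = 29166.03
C = 29166.03 / 0.994 = 29342.08
Insurance premium = 0.6% × 29342.08 = 176.05
Import duty = 29342.08 × 3% = 880.26

CIF value: EUR 29342.08; import duty: EUR 880.26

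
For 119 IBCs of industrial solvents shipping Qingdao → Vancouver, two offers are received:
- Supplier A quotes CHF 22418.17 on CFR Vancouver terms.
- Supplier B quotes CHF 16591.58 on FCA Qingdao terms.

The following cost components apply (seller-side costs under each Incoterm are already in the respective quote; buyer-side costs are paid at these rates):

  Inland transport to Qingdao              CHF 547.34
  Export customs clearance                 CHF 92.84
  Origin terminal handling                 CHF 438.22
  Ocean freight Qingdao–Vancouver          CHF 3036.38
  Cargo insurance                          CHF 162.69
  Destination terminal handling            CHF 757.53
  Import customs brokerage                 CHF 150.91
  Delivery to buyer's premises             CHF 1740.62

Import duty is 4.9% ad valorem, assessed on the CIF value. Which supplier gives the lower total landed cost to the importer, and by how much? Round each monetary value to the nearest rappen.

Supplier A (CFR):
CIF value = CFR price + insurance = 22418.17 + 162.69 = 22580.86
Import duty = 22580.86 × 4.9% = 1106.46
Buyer bears (A): 162.69 + 757.53 + 150.91 + 1740.62 = 2811.75
Landed cost (A) = invoice 22418.17 + 2811.75 + duty 1106.46 = 26336.38
Supplier B (FCA):
CIF value = FCA price + origin terminal + freight + insurance = 16591.58 + 438.22 + 3036.38 + 162.69 = 20228.87
Import duty = 20228.87 × 4.9% = 991.21
Buyer bears (B): 438.22 + 3036.38 + 162.69 + 757.53 + 150.91 + 1740.62 = 6286.35
Landed cost (B) = invoice 16591.58 + 6286.35 + duty 991.21 = 23869.14
Difference = |26336.38 − 23869.14| = 2467.24

Supplier B is cheaper by CHF 2467.24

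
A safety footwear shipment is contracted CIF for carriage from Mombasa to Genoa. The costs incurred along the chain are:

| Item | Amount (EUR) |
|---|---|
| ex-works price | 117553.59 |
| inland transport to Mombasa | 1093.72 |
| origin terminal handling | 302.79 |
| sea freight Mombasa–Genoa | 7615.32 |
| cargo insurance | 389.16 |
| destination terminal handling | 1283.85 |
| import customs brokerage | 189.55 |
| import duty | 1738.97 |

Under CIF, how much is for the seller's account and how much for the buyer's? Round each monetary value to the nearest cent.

Seller: EUR 126954.58; buyer: EUR 3212.37

CIF: the seller pays costs through ocean freight and marine insurance to the destination port.
Seller's account: goods 117553.59 + inland to port 1093.72 + origin terminal 302.79 + freight 7615.32 + insurance 389.16 = 126954.58
Buyer's account: destination terminal 1283.85 + brokerage 189.55 + duty 1738.97 = 3212.37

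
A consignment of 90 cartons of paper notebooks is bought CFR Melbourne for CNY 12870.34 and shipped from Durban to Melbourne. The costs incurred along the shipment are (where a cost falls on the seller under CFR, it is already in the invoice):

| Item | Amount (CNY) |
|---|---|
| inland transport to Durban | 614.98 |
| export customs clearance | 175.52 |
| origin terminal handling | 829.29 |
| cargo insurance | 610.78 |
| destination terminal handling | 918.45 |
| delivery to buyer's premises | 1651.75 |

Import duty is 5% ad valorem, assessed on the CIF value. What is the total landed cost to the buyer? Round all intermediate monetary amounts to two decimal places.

Total landed cost: CNY 16725.38

CFR: the seller pays costs through ocean freight to the destination port, but not insurance.
Already in the invoice (seller's account under CFR): inland to port, export clearance, origin terminal — exclude.
CIF value = CFR price + insurance = 12870.34 + 610.78 = 13481.12
Import duty = 13481.12 × 5% = 674.06
Buyer bears: insurance 610.78 + destination terminal 918.45 + delivery 1651.75 + duty 674.06 = 3855.04
Landed cost = invoice 12870.34 + 3855.04 = 16725.38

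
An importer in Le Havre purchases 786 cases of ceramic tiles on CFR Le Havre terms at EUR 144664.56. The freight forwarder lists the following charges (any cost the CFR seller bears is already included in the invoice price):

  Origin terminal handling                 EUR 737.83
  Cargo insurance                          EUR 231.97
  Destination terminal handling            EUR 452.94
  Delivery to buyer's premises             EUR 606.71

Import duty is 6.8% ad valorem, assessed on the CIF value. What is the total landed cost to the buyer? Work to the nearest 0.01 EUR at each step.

CFR: the seller pays costs through ocean freight to the destination port, but not insurance.
Already in the invoice (seller's account under CFR): origin terminal — exclude.
CIF value = CFR price + insurance = 144664.56 + 231.97 = 144896.53
Import duty = 144896.53 × 6.8% = 9852.96
Buyer bears: insurance 231.97 + destination terminal 452.94 + delivery 606.71 + duty 9852.96 = 11144.58
Landed cost = invoice 144664.56 + 11144.58 = 155809.14

Total landed cost: EUR 155809.14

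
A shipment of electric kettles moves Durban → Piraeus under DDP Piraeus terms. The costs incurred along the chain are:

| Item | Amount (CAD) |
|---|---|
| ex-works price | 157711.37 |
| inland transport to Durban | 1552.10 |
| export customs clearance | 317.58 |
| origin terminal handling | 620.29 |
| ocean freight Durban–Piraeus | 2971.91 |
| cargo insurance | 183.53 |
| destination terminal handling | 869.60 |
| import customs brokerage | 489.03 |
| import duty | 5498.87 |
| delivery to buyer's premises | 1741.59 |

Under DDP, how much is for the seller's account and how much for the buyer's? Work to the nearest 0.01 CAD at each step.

Seller: CAD 171955.87; buyer: CAD 0.00

DDP: the seller bears all costs including import duty.
Seller's account: goods 157711.37 + inland to port 1552.10 + export clearance 317.58 + origin terminal 620.29 + freight 2971.91 + insurance 183.53 + destination terminal 869.60 + brokerage 489.03 + duty 5498.87 + delivery 1741.59 = 171955.87
Buyer's account: 0.00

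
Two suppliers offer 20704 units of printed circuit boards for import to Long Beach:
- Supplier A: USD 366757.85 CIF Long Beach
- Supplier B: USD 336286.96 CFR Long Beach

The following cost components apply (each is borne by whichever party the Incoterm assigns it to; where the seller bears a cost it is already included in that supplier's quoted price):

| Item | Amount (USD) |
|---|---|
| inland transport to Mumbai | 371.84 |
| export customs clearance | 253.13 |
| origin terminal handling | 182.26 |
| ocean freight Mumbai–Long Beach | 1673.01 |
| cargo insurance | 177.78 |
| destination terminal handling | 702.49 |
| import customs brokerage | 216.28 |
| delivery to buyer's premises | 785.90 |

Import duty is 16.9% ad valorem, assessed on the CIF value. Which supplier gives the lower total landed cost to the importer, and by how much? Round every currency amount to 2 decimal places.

Supplier A (CIF):
The CIF price already equals the CIF value: 366757.85
Import duty = 366757.85 × 16.9% = 61982.08
Buyer bears (A): 702.49 + 216.28 + 785.90 = 1704.67
Landed cost (A) = invoice 366757.85 + 1704.67 + duty 61982.08 = 430444.60
Supplier B (CFR):
CIF value = CFR price + insurance = 336286.96 + 177.78 = 336464.74
Import duty = 336464.74 × 16.9% = 56862.54
Buyer bears (B): 177.78 + 702.49 + 216.28 + 785.90 = 1882.45
Landed cost (B) = invoice 336286.96 + 1882.45 + duty 56862.54 = 395031.95
Difference = |430444.60 − 395031.95| = 35412.65

Supplier B is cheaper by USD 35412.65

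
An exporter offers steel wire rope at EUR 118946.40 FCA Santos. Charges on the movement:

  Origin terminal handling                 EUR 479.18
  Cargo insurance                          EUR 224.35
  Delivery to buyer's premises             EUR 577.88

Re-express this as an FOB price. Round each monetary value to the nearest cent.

Not relevant to the conversion: delivery, insurance — on the buyer under both terms; not part of either seller's price.
From FCA to FOB, the seller additionally bears: origin terminal.
FOB price = 118946.40 + 479.18 = 119425.58

FOB price: EUR 119425.58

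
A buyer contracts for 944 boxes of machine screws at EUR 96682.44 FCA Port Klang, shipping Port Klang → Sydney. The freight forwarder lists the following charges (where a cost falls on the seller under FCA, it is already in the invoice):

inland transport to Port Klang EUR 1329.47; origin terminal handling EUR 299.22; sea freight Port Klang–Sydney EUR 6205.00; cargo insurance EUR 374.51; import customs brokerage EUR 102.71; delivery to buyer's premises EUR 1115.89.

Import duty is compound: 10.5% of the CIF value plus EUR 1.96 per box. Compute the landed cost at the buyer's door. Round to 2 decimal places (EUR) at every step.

FCA: the seller delivers export-cleared goods to the carrier; the buyer bears costs from that point.
Already in the invoice (seller's account under FCA): inland to port — exclude.
CIF value = FCA price + origin terminal + freight + insurance = 96682.44 + 299.22 + 6205.00 + 374.51 = 103561.17
Ad valorem component: 103561.17 × 10.5% = 10873.92
Specific component: 944 × 1.96 = 1850.24
Import duty = 10873.92 + 1850.24 = 12724.16
Buyer bears: origin terminal 299.22 + freight 6205.00 + insurance 374.51 + brokerage 102.71 + delivery 1115.89 + duty 12724.16 = 20821.49
Landed cost = invoice 96682.44 + 20821.49 = 117503.93

Total landed cost: EUR 117503.93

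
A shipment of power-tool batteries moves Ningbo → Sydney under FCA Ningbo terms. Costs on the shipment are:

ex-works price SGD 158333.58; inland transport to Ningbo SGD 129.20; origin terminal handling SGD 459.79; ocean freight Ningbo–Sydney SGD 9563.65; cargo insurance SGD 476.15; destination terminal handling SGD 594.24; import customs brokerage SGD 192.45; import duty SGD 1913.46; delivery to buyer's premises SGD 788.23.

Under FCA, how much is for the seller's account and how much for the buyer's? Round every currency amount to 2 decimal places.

Seller: SGD 158462.78; buyer: SGD 13987.97

FCA: the seller delivers export-cleared goods to the carrier; the buyer bears costs from that point.
Seller's account: goods 158333.58 + inland to port 129.20 = 158462.78
Buyer's account: origin terminal 459.79 + freight 9563.65 + insurance 476.15 + destination terminal 594.24 + brokerage 192.45 + duty 1913.46 + delivery 788.23 = 13987.97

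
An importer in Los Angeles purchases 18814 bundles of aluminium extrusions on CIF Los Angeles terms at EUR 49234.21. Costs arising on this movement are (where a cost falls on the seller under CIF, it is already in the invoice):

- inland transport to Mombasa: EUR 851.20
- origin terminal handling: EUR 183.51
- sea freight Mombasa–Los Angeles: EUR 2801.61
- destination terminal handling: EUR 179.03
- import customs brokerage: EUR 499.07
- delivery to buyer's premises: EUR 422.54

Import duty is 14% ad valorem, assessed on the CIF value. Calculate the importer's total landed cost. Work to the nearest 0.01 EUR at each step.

Total landed cost: EUR 57227.64

CIF: the seller pays costs through ocean freight and marine insurance to the destination port.
Already in the invoice (seller's account under CIF): inland to port, origin terminal, freight — exclude.
The CIF price already equals the CIF value: 49234.21
Import duty = 49234.21 × 14% = 6892.79
Buyer bears: destination terminal 179.03 + brokerage 499.07 + delivery 422.54 + duty 6892.79 = 7993.43
Landed cost = invoice 49234.21 + 7993.43 = 57227.64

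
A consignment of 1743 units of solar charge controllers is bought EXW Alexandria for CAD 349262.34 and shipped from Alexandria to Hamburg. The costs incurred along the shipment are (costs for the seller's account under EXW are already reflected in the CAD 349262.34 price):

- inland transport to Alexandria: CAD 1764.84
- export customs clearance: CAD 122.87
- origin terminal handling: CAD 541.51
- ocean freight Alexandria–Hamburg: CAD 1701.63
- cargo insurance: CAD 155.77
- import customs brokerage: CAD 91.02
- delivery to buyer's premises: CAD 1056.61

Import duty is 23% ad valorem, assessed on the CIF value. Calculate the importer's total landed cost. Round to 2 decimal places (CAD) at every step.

Total landed cost: CAD 436012.85

EXW: the seller makes goods available at their premises; the buyer bears all onward costs.
CIF value = EXW price + inland to port + export clearance + origin terminal + freight + insurance = 349262.34 + 1764.84 + 122.87 + 541.51 + 1701.63 + 155.77 = 353548.96
Import duty = 353548.96 × 23% = 81316.26
Buyer bears: inland to port 1764.84 + export clearance 122.87 + origin terminal 541.51 + freight 1701.63 + insurance 155.77 + brokerage 91.02 + delivery 1056.61 + duty 81316.26 = 86750.51
Landed cost = invoice 349262.34 + 86750.51 = 436012.85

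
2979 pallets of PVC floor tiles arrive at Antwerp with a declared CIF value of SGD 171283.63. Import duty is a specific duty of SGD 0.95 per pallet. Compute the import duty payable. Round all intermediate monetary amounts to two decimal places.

Import duty: SGD 2830.05

Import duty = 2979 × 0.95 = 2830.05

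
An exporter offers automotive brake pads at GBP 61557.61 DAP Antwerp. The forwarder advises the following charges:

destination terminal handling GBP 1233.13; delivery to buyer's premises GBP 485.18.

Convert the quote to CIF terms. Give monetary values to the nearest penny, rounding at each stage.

CIF price: GBP 59839.30

From DAP to CIF, the seller no longer bears: destination terminal, delivery.
CIF price = 61557.61 − 1233.13 − 485.18 = 59839.30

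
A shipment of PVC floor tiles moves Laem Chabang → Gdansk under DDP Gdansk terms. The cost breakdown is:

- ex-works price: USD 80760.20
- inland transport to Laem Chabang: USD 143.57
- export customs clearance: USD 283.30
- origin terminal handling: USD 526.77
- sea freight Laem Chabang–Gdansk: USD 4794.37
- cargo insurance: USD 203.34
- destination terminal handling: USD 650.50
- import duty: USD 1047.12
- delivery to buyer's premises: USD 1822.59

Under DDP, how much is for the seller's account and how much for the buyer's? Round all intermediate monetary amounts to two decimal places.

DDP: the seller bears all costs including import duty.
Seller's account: goods 80760.20 + inland to port 143.57 + export clearance 283.30 + origin terminal 526.77 + freight 4794.37 + insurance 203.34 + destination terminal 650.50 + duty 1047.12 + delivery 1822.59 = 90231.76
Buyer's account: 0.00

Seller: USD 90231.76; buyer: USD 0.00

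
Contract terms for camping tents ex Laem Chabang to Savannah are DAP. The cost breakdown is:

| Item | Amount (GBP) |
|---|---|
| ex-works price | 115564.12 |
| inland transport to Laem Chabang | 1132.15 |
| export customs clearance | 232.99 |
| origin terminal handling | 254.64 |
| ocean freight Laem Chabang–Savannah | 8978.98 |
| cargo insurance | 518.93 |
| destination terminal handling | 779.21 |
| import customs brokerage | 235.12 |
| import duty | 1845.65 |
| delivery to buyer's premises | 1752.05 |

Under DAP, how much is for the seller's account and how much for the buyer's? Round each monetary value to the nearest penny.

Seller: GBP 129213.07; buyer: GBP 2080.77

DAP: the seller bears all costs to the named destination except import duty and clearance.
Seller's account: goods 115564.12 + inland to port 1132.15 + export clearance 232.99 + origin terminal 254.64 + freight 8978.98 + insurance 518.93 + destination terminal 779.21 + delivery 1752.05 = 129213.07
Buyer's account: brokerage 235.12 + duty 1845.65 = 2080.77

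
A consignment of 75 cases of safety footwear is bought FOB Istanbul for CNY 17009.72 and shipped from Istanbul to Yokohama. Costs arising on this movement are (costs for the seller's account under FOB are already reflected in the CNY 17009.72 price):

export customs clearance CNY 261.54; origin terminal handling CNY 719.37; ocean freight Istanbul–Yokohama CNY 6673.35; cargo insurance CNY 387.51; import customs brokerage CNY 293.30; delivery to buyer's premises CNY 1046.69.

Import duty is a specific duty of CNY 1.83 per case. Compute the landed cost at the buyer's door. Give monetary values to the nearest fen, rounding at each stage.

Total landed cost: CNY 25547.82

FOB: the seller bears costs until goods are on board at the origin port; the buyer bears freight, insurance and all costs thereafter.
Already in the invoice (seller's account under FOB): export clearance, origin terminal — exclude.
CIF value = FOB price + freight + insurance = 17009.72 + 6673.35 + 387.51 = 24070.58
Import duty = 75 × 1.83 = 137.25
Buyer bears: freight 6673.35 + insurance 387.51 + brokerage 293.30 + delivery 1046.69 + duty 137.25 = 8538.10
Landed cost = invoice 17009.72 + 8538.10 = 25547.82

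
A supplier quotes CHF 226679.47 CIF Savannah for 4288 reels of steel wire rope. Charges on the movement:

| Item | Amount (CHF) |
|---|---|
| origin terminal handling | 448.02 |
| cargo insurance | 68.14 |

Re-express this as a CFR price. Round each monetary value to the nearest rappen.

CFR price: CHF 226611.33

Not relevant to the conversion: origin terminal — on the seller under both CIF and CFR; already in the CIF price and stays in the CFR price.
From CIF to CFR, the seller no longer bears: insurance.
CFR price = 226679.47 − 68.14 = 226611.33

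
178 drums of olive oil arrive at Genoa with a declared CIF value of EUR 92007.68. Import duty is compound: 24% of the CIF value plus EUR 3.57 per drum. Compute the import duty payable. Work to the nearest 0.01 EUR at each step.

Ad valorem component: 92007.68 × 24% = 22081.84
Specific component: 178 × 3.57 = 635.46
Import duty = 22081.84 + 635.46 = 22717.30

Import duty: EUR 22717.30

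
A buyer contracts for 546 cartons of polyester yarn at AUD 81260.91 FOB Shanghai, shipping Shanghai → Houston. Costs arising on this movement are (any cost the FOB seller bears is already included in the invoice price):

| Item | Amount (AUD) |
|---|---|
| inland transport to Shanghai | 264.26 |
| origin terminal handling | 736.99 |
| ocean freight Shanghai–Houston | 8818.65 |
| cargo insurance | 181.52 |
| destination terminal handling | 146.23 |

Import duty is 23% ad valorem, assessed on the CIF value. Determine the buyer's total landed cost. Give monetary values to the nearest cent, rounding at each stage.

FOB: the seller bears costs until goods are on board at the origin port; the buyer bears freight, insurance and all costs thereafter.
Already in the invoice (seller's account under FOB): inland to port, origin terminal — exclude.
CIF value = FOB price + freight + insurance = 81260.91 + 8818.65 + 181.52 = 90261.08
Import duty = 90261.08 × 23% = 20760.05
Buyer bears: freight 8818.65 + insurance 181.52 + destination terminal 146.23 + duty 20760.05 = 29906.45
Landed cost = invoice 81260.91 + 29906.45 = 111167.36

Total landed cost: AUD 111167.36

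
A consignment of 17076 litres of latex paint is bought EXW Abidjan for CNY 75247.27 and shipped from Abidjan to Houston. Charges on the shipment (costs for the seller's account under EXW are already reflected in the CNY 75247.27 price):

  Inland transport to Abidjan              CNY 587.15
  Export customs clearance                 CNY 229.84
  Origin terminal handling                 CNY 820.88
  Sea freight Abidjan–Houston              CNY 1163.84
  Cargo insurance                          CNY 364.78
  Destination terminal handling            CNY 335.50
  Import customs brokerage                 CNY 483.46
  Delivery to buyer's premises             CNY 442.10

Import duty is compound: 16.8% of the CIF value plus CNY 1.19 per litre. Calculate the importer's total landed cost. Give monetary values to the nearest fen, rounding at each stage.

EXW: the seller makes goods available at their premises; the buyer bears all onward costs.
CIF value = EXW price + inland to port + export clearance + origin terminal + freight + insurance = 75247.27 + 587.15 + 229.84 + 820.88 + 1163.84 + 364.78 = 78413.76
Ad valorem component: 78413.76 × 16.8% = 13173.51
Specific component: 17076 × 1.19 = 20320.44
Import duty = 13173.51 + 20320.44 = 33493.95
Buyer bears: inland to port 587.15 + export clearance 229.84 + origin terminal 820.88 + freight 1163.84 + insurance 364.78 + destination terminal 335.50 + brokerage 483.46 + delivery 442.10 + duty 33493.95 = 37921.50
Landed cost = invoice 75247.27 + 37921.50 = 113168.77

Total landed cost: CNY 113168.77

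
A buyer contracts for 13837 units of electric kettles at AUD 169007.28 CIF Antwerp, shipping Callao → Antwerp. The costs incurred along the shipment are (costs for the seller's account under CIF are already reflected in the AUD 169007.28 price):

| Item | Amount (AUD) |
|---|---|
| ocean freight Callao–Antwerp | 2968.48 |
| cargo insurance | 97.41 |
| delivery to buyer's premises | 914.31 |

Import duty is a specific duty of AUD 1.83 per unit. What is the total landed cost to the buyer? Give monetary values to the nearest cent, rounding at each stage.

CIF: the seller pays costs through ocean freight and marine insurance to the destination port.
Already in the invoice (seller's account under CIF): freight, insurance — exclude.
The CIF price already equals the CIF value: 169007.28
Import duty = 13837 × 1.83 = 25321.71
Buyer bears: delivery 914.31 + duty 25321.71 = 26236.02
Landed cost = invoice 169007.28 + 26236.02 = 195243.30

Total landed cost: AUD 195243.30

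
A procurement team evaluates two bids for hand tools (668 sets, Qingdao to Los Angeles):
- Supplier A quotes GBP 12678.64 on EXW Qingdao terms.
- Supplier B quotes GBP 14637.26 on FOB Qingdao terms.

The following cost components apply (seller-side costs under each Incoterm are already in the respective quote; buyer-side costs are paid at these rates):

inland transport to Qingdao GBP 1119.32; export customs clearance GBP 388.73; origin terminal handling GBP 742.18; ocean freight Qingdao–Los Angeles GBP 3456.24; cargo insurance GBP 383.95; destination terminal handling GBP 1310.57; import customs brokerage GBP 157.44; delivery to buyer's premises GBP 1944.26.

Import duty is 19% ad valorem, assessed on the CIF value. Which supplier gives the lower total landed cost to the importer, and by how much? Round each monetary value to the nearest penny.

Supplier A (EXW):
CIF value = EXW price + inland to port + export clearance + origin terminal + freight + insurance = 12678.64 + 1119.32 + 388.73 + 742.18 + 3456.24 + 383.95 = 18769.06
Import duty = 18769.06 × 19% = 3566.12
Buyer bears (A): 1119.32 + 388.73 + 742.18 + 3456.24 + 383.95 + 1310.57 + 157.44 + 1944.26 = 9502.69
Landed cost (A) = invoice 12678.64 + 9502.69 + duty 3566.12 = 25747.45
Supplier B (FOB):
CIF value = FOB price + freight + insurance = 14637.26 + 3456.24 + 383.95 = 18477.45
Import duty = 18477.45 × 19% = 3510.72
Buyer bears (B): 3456.24 + 383.95 + 1310.57 + 157.44 + 1944.26 = 7252.46
Landed cost (B) = invoice 14637.26 + 7252.46 + duty 3510.72 = 25400.44
Difference = |25747.45 − 25400.44| = 347.01

Supplier B is cheaper by GBP 347.01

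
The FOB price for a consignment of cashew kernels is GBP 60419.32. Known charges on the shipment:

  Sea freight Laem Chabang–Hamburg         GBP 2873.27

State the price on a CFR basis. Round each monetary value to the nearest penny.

From FOB to CFR, the seller additionally bears: freight.
CFR price = 60419.32 + 2873.27 = 63292.59

CFR price: GBP 63292.59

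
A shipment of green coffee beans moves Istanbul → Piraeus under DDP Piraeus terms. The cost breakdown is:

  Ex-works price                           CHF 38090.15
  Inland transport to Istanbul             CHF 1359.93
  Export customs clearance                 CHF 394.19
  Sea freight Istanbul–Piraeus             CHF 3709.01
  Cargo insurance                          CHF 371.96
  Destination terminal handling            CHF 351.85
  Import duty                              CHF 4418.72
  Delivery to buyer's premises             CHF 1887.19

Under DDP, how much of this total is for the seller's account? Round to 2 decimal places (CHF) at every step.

Seller's account: CHF 50583.00

DDP: the seller bears all costs including import duty.
Seller's account: goods 38090.15 + inland to port 1359.93 + export clearance 394.19 + freight 3709.01 + insurance 371.96 + destination terminal 351.85 + duty 4418.72 + delivery 1887.19 = 50583.00
Buyer's account: 0.00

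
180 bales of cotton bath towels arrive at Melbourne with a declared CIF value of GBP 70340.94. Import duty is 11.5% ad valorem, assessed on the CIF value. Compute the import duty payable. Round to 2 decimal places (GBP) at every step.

Import duty: GBP 8089.21

Import duty = 70340.94 × 11.5% = 8089.21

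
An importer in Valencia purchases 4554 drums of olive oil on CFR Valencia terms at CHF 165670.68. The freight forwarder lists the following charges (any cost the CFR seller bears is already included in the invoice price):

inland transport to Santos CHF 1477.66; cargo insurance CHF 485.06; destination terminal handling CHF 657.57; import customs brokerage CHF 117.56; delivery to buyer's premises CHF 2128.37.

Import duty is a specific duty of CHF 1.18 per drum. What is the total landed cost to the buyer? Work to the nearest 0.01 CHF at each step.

CFR: the seller pays costs through ocean freight to the destination port, but not insurance.
Already in the invoice (seller's account under CFR): inland to port — exclude.
CIF value = CFR price + insurance = 165670.68 + 485.06 = 166155.74
Import duty = 4554 × 1.18 = 5373.72
Buyer bears: insurance 485.06 + destination terminal 657.57 + brokerage 117.56 + delivery 2128.37 + duty 5373.72 = 8762.28
Landed cost = invoice 165670.68 + 8762.28 = 174432.96

Total landed cost: CHF 174432.96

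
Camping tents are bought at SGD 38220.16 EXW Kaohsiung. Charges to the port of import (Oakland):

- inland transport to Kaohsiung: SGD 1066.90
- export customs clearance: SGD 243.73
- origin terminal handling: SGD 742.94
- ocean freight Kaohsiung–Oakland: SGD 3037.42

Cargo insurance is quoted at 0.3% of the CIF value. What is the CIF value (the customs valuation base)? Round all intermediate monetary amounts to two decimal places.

CIF value: SGD 43441.47

Let C be the CIF value. C = EXW price + pre-shipment costs + freight + 0.3% × C
C − 0.3% × C = 38220.16 + 1066.90 + 243.73 + 742.94 + 3037.42
0.997 × C = 43311.15
C = 43311.15 / 0.997 = 43441.47
Insurance premium = 0.3% × 43441.47 = 130.32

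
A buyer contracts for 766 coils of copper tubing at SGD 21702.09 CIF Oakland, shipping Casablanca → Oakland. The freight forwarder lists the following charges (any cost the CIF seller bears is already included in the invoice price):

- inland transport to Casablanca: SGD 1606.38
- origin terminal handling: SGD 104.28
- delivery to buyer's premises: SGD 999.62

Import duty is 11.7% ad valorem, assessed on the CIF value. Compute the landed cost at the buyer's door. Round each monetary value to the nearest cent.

CIF: the seller pays costs through ocean freight and marine insurance to the destination port.
Already in the invoice (seller's account under CIF): inland to port, origin terminal — exclude.
The CIF price already equals the CIF value: 21702.09
Import duty = 21702.09 × 11.7% = 2539.14
Buyer bears: delivery 999.62 + duty 2539.14 = 3538.76
Landed cost = invoice 21702.09 + 3538.76 = 25240.85

Total landed cost: SGD 25240.85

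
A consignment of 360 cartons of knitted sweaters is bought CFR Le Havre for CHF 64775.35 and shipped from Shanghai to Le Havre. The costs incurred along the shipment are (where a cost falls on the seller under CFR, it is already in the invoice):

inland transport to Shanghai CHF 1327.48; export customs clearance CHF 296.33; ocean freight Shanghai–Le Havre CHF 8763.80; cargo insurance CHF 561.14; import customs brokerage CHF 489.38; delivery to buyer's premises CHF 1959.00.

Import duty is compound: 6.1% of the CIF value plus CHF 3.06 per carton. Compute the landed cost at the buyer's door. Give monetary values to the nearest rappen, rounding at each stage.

CFR: the seller pays costs through ocean freight to the destination port, but not insurance.
Already in the invoice (seller's account under CFR): inland to port, export clearance, freight — exclude.
CIF value = CFR price + insurance = 64775.35 + 561.14 = 65336.49
Ad valorem component: 65336.49 × 6.1% = 3985.53
Specific component: 360 × 3.06 = 1101.60
Import duty = 3985.53 + 1101.60 = 5087.13
Buyer bears: insurance 561.14 + brokerage 489.38 + delivery 1959.00 + duty 5087.13 = 8096.65
Landed cost = invoice 64775.35 + 8096.65 = 72872.00

Total landed cost: CHF 72872.00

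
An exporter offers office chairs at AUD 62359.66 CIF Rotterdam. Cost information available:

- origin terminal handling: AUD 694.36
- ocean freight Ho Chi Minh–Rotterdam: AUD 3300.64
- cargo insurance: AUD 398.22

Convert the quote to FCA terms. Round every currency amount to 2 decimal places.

FCA price: AUD 57966.44

From CIF to FCA, the seller no longer bears: origin terminal, freight, insurance.
FCA price = 62359.66 − 694.36 − 3300.64 − 398.22 = 57966.44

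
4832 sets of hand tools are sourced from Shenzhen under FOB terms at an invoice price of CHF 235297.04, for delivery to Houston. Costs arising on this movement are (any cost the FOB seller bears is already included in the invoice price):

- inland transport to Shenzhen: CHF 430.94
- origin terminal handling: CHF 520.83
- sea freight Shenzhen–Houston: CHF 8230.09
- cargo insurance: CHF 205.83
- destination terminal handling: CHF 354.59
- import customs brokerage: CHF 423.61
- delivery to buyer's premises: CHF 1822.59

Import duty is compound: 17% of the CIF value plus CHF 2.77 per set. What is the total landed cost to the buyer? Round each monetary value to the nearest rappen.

Total landed cost: CHF 301152.99

FOB: the seller bears costs until goods are on board at the origin port; the buyer bears freight, insurance and all costs thereafter.
Already in the invoice (seller's account under FOB): inland to port, origin terminal — exclude.
CIF value = FOB price + freight + insurance = 235297.04 + 8230.09 + 205.83 = 243732.96
Ad valorem component: 243732.96 × 17% = 41434.60
Specific component: 4832 × 2.77 = 13384.64
Import duty = 41434.60 + 13384.64 = 54819.24
Buyer bears: freight 8230.09 + insurance 205.83 + destination terminal 354.59 + brokerage 423.61 + delivery 1822.59 + duty 54819.24 = 65855.95
Landed cost = invoice 235297.04 + 65855.95 = 301152.99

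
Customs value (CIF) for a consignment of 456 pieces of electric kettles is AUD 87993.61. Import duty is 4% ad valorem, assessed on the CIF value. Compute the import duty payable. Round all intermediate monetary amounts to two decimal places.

Import duty = 87993.61 × 4% = 3519.74

Import duty: AUD 3519.74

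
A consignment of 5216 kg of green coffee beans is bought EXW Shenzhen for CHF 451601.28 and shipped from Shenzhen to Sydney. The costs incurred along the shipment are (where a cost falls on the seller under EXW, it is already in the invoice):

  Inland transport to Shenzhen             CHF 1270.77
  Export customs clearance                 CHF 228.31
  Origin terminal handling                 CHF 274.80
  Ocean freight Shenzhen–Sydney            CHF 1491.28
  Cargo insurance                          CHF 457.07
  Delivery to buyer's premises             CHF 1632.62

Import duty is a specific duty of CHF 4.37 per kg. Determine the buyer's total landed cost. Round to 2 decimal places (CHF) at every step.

EXW: the seller makes goods available at their premises; the buyer bears all onward costs.
CIF value = EXW price + inland to port + export clearance + origin terminal + freight + insurance = 451601.28 + 1270.77 + 228.31 + 274.80 + 1491.28 + 457.07 = 455323.51
Import duty = 5216 × 4.37 = 22793.92
Buyer bears: inland to port 1270.77 + export clearance 228.31 + origin terminal 274.80 + freight 1491.28 + insurance 457.07 + delivery 1632.62 + duty 22793.92 = 28148.77
Landed cost = invoice 451601.28 + 28148.77 = 479750.05

Total landed cost: CHF 479750.05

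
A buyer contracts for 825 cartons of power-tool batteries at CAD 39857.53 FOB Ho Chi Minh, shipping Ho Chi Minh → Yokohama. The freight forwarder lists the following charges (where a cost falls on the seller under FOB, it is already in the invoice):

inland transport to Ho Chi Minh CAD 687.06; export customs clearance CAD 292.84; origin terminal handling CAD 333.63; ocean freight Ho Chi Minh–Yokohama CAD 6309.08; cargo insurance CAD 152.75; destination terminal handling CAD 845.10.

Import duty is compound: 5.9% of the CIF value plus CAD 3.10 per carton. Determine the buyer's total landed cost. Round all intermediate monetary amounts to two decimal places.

FOB: the seller bears costs until goods are on board at the origin port; the buyer bears freight, insurance and all costs thereafter.
Already in the invoice (seller's account under FOB): inland to port, export clearance, origin terminal — exclude.
CIF value = FOB price + freight + insurance = 39857.53 + 6309.08 + 152.75 = 46319.36
Ad valorem component: 46319.36 × 5.9% = 2732.84
Specific component: 825 × 3.10 = 2557.50
Import duty = 2732.84 + 2557.50 = 5290.34
Buyer bears: freight 6309.08 + insurance 152.75 + destination terminal 845.10 + duty 5290.34 = 12597.27
Landed cost = invoice 39857.53 + 12597.27 = 52454.80

Total landed cost: CAD 52454.80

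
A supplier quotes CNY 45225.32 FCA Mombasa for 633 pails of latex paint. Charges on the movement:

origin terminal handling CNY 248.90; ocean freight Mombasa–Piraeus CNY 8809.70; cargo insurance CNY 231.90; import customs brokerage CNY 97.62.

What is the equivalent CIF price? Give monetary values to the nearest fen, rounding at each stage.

CIF price: CNY 54515.82

Not relevant to the conversion: brokerage — on the buyer under both terms; not part of either seller's price.
From FCA to CIF, the seller additionally bears: origin terminal, freight, insurance.
CIF price = 45225.32 + 248.90 + 8809.70 + 231.90 = 54515.82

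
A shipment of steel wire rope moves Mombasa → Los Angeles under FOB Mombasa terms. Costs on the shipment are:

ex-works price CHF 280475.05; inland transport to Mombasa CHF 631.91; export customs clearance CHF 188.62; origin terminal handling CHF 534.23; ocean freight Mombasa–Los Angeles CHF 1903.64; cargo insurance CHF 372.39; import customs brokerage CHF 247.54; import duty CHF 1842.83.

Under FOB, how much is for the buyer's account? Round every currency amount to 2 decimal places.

FOB: the seller bears costs until goods are on board at the origin port; the buyer bears freight, insurance and all costs thereafter.
Seller's account: goods 280475.05 + inland to port 631.91 + export clearance 188.62 + origin terminal 534.23 = 281829.81
Buyer's account: freight 1903.64 + insurance 372.39 + brokerage 247.54 + duty 1842.83 = 4366.40

Buyer's account: CHF 4366.40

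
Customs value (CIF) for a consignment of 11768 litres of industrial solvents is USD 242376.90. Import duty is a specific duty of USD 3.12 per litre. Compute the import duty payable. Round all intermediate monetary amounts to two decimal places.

Import duty = 11768 × 3.12 = 36716.16

Import duty: USD 36716.16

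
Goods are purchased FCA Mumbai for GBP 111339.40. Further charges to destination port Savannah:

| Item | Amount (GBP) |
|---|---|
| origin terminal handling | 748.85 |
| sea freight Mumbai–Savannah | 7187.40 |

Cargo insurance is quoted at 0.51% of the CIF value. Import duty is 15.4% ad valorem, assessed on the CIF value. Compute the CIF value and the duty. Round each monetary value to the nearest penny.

Let C be the CIF value. C = FCA price + pre-shipment costs + freight + 0.51% × C
C − 0.51% × C = 111339.40 + 748.85 + 7187.40
0.9949 × C = 119275.65
C = 119275.65 / 0.9949 = 119887.07
Insurance premium = 0.51% × 119887.07 = 611.42
Import duty = 119887.07 × 15.4% = 18462.61

CIF value: GBP 119887.07; import duty: GBP 18462.61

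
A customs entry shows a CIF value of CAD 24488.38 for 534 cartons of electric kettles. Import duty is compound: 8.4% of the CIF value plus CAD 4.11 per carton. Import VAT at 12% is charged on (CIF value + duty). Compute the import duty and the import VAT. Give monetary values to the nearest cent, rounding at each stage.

Ad valorem component: 24488.38 × 8.4% = 2057.02
Specific component: 534 × 4.11 = 2194.74
Import duty = 2057.02 + 2194.74 = 4251.76
VAT base = CIF + duty = 24488.38 + 4251.76 = 28740.14
Import VAT = 28740.14 × 12% = 3448.82

Import duty: CAD 4251.76; import VAT: CAD 3448.82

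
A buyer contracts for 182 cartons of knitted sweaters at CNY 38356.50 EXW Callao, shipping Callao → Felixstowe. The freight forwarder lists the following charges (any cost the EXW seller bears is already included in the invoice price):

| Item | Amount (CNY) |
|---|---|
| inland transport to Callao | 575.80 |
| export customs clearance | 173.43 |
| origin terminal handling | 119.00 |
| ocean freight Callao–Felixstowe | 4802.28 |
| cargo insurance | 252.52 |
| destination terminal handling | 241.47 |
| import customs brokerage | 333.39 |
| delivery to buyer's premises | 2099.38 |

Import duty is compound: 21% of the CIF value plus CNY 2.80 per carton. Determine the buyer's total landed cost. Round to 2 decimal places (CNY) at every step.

Total landed cost: CNY 56762.07

EXW: the seller makes goods available at their premises; the buyer bears all onward costs.
CIF value = EXW price + inland to port + export clearance + origin terminal + freight + insurance = 38356.50 + 575.80 + 173.43 + 119.00 + 4802.28 + 252.52 = 44279.53
Ad valorem component: 44279.53 × 21% = 9298.70
Specific component: 182 × 2.80 = 509.60
Import duty = 9298.70 + 509.60 = 9808.30
Buyer bears: inland to port 575.80 + export clearance 173.43 + origin terminal 119.00 + freight 4802.28 + insurance 252.52 + destination terminal 241.47 + brokerage 333.39 + delivery 2099.38 + duty 9808.30 = 18405.57
Landed cost = invoice 38356.50 + 18405.57 = 56762.07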